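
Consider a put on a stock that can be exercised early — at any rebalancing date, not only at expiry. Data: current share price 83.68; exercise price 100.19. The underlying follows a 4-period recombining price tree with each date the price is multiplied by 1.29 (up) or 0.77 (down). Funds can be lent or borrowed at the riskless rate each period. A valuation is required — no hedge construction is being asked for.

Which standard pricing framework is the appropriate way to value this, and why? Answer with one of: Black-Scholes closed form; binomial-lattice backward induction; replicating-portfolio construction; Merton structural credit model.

framework: binomial-lattice backward induction

Key observation: the defining feature is the embedded early-exercise option across 4 discrete dates on the spot-83.68 tree; pricing the strike-100.19 put means working backward with an exercise test at every node.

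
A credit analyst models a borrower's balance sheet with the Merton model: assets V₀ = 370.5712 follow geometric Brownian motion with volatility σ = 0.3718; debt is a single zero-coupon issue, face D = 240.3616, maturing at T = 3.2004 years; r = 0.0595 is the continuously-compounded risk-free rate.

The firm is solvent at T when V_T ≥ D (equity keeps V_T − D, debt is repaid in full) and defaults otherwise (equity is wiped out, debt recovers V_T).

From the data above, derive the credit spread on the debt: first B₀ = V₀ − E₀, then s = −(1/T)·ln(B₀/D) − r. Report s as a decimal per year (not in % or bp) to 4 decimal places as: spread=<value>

spread=0.0268

Work the structural quantities from V₀ = 370.5712 against face 240.3616:
d₁ = [ln(V₀/D) + (r + σ²/2)T] / (σ√T)
   = [ln(370.5712/240.3616) + (0.0595 + 0.5·0.3718²)·3.2004] / (0.3718·√3.2004)
   = [0.432901 + 0.411628] / 0.665138 = 1.269706
d₂ = d₁ − σ√T = 1.269706 − 0.665138 = 0.604568
N(d₁) = 0.897905,  N(d₂) = 0.727267,  e^(−rT) = 0.826609
E₀ = V₀·N(d₁) − D·e^(−rT)·N(d₂)
   = 370.5712·0.897905 − 240.3616·0.826609·0.727267 = 188.240788
B₀ = V₀ − E₀ = 370.5712 − 188.240788 = 182.330412
spread = −(1/T)·ln(B₀/D) − r = −(1/3.2004)·ln(182.330412/240.3616) − 0.0595 = 0.02684045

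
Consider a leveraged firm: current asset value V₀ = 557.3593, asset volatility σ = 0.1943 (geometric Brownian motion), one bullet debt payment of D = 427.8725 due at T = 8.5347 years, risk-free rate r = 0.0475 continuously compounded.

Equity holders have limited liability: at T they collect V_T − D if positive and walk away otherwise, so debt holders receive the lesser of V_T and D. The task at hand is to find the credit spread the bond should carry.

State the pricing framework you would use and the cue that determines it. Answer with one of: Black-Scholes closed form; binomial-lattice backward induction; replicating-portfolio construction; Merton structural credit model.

framework: Merton structural credit model

Key observation: with the firm-asset dynamics (V₀ = 557.3593) and a single zero-coupon liability of face 427.8725 given, debt value, spread, and default probability all derive from the option view of the balance sheet.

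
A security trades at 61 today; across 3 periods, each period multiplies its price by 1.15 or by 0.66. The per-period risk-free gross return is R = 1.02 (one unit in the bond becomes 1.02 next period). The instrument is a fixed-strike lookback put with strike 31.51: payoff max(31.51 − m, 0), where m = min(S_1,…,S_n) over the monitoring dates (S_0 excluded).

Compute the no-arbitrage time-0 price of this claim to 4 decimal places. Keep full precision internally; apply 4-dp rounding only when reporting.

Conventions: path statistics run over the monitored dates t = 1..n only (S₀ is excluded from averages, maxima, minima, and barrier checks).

price = 0.5794

Set p* = 0.7347 (from d < R < u); the path-dependent value is the discounted p*-expectation over all price paths.
Enumerate all 2^3 = 8 price paths (U = up ×1.15, D = down ×0.66); each path with k up-moves has probability p*^k·(1−p*)^(3−k).
DDD: m=17.5373, payoff=13.9727, prob=0.018674
UDD: m=30.5573, payoff=0.9527, prob=0.051713
DUD: m=30.5573, payoff=0.9527, prob=0.051713
UUD: m=53.2439, payoff=0.0000, prob=0.143206
DDU: m=26.5716, payoff=4.9384, prob=0.051713
UDU: m=46.2990, payoff=0.0000, prob=0.143206
DUU: m=40.2600, payoff=0.0000, prob=0.143206
UUU: m=70.1500, payoff=0.0000, prob=0.396569
Price = Σ prob·payoff / R^3 = 0.614840 / 1.061208 = 0.5794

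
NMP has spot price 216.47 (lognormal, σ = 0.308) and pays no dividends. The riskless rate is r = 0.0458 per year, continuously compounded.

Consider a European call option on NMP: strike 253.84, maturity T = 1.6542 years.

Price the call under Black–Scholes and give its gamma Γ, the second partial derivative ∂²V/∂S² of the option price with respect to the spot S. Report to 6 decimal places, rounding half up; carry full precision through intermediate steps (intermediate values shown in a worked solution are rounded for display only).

price = 26.816886
Γ = 0.004652

σ√T = 0.308·√1.6542 = 0.396136
d₁ = (ln(S/K) + (r+σ²/2)T) / (σ√T) = (ln(216.47/253.84) + (0.0458+0.308²/2)·1.6542) / 0.396136 = (-0.159252 + 0.154224) / 0.396136 = -0.012692
d₂ = d₁ − σ√T = -0.012692 − 0.396136 = -0.408828
e^{−rT} = 0.927036
N(d₁) = 0.494937,  N(d₂) = 0.341333
Call price V = S·N(d₁) − K·e^{−rT}·N(d₂) = 107.138952 − 80.322066 = 26.816886
φ(d₁) = (1/√(2π))·e^{−d₁²/2} = 0.398910
Γ = φ(d₁) / (S·σ·√T) = 0.004652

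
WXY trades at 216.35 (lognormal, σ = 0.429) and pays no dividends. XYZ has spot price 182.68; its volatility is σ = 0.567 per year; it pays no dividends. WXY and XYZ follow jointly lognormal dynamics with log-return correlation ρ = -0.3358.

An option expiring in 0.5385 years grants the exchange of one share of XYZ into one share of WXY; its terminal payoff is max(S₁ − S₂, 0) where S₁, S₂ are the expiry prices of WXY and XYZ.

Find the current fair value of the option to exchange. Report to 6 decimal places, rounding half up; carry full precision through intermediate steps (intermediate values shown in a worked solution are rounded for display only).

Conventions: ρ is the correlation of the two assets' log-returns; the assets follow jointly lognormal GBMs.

exchange price = 65.694489

σ_eff = √(σ₁² + σ₂² − 2ρσ₁σ₂) = √(0.429² + 0.567² − 2·-0.3358·0.429·0.567) = 0.817858
d₁ = (ln(S₁/S₂) + (q₂ − q₁ + σ_eff²/2)T) / (σ_eff√T) = (ln(216.35/182.68) + (0.0 − 0.0 + 0.334446)·0.5385) / 0.600165 = 0.581941
d₂ = d₁ − σ_eff√T = 0.581941 − 0.600165 = -0.018224
N(d₁) = 0.719697,  N(d₂) = 0.492730
V = S₁·e^{−q₁T}·N(d₁) − S₂·e^{−q₂T}·N(d₂) = 155.706385 − 90.011897 = 65.694489
Key observation: pricing in XYZ-units makes this a unit-strike call on the ratio S₁/S₂ — the risk-free rate cancels and cannot affect the value.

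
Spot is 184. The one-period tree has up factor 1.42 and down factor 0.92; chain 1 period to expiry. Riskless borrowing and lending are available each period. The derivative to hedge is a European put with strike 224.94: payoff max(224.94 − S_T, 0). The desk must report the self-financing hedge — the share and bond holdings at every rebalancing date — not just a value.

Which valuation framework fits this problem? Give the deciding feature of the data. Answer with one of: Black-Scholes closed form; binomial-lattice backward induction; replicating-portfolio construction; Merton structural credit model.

framework: replicating-portfolio construction

Key observation: the task asks for the hedge itself — share and bond holdings at every node of the 1-period tree on spot 184 with factors 1.42/0.92 — which is exactly what the replicating-portfolio construction produces.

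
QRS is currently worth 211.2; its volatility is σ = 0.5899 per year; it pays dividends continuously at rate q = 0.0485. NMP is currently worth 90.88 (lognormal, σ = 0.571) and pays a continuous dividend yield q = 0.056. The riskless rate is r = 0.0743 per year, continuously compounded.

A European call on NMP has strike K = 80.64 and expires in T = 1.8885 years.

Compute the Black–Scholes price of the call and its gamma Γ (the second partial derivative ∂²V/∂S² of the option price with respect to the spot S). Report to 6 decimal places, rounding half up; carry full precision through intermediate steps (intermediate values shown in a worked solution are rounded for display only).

price = 29.431091
Γ = 0.004232

σ√T = 0.571·√1.8885 = 0.784684
d₁ = (ln(S/K) + (r−q+σ²/2)T) / (σ√T) = (ln(90.88/80.64) + (0.0743−0.056+0.571²/2)·1.8885) / 0.784684 = (0.119545 + 0.342424) / 0.784684 = 0.588733
d₂ = d₁ − σ√T = 0.588733 − 0.784684 = -0.195951
e^{−rT} = 0.869084
e^{−qT} = 0.899644
N(d₁) = 0.721980,  N(d₂) = 0.422324
Call price V = S·e^{−qT}·N(d₁) − K·e^{−rT}·N(d₂) = 59.028814 − 29.597723 = 29.431091
φ(d₁) = (1/√(2π))·e^{−d₁²/2} = 0.335464
Γ = e^{−qT}·φ(d₁) / (S·σ·√T) = 0.004232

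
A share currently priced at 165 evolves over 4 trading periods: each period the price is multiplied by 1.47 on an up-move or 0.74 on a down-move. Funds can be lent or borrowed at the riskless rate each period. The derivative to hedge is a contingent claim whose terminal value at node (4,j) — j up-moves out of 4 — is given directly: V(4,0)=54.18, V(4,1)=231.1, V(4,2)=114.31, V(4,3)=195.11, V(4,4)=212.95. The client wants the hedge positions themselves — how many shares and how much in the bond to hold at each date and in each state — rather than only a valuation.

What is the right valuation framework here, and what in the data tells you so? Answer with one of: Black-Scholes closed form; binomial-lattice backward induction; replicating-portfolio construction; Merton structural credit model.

framework: replicating-portfolio construction

Key observation: what is demanded is not a single number but the (Δ, B) position at each node of the 1.47/0.74 tree starting at 165; constructing those positions is the replicating-portfolio method.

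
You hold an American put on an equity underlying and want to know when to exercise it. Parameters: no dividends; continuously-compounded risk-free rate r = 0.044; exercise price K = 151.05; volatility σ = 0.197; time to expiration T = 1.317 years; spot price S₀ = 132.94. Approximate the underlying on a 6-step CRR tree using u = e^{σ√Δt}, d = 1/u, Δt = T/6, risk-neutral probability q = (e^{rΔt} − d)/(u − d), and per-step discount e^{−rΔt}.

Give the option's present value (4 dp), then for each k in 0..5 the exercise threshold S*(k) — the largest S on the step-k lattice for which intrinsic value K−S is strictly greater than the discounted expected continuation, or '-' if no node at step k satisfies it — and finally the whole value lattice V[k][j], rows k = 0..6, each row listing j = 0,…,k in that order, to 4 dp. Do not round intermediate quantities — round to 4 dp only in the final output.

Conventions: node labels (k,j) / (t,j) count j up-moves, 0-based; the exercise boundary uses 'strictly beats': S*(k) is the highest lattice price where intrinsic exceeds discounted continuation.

Δt=0.21950  u=1.09669  d=0.91184  q=0.52944  discount=0.99039
step 6 (expiry): payoffs max(K−S,0) = 74.6394 59.1489 40.5179 18.1100 0.0000 0.0000 0.0000
step 5: (k=5,j=0): S=83.7987, K−S=67.2513, hold=65.7995 ⇒ V=67.2513 exercise | (k=5,j=1): S=100.7870, K−S=50.2630, hold=48.8112 ⇒ V=50.2630 exercise | (k=5,j=2): S=121.2194, K−S=29.8306, hold=28.3788 ⇒ V=29.8306 exercise | (k=5,j=3): S=145.7939, K−S=5.2561, hold=8.4399 ⇒ V=8.4399 continue | (k=5,j=4): S=175.3504, K−S=0.0000, hold=0.0000 ⇒ V=0.0000 continue | (k=5,j=5): S=210.8988, K−S=0.0000, hold=0.0000 ⇒ V=0.0000 continue  boundary S*=121.2194
step 4: (k=4,j=0): S=91.9011, K−S=59.1489, hold=57.6970 ⇒ V=59.1489 exercise | (k=4,j=1): S=110.5321, K−S=40.5179, hold=39.0661 ⇒ V=40.5179 exercise | (k=4,j=2): S=132.9400, K−S=18.1100, hold=18.3276 ⇒ V=18.3276 continue | (k=4,j=3): S=159.8907, K−S=0.0000, hold=3.9333 ⇒ V=3.9333 continue | (k=4,j=4): S=192.3050, K−S=0.0000, hold=0.0000 ⇒ V=0.0000 continue  boundary S*=110.5321
step 3: (k=3,j=0): S=100.7870, K−S=50.2630, hold=48.8112 ⇒ V=50.2630 exercise | (k=3,j=1): S=121.2194, K−S=29.8306, hold=28.4929 ⇒ V=29.8306 exercise | (k=3,j=2): S=145.7939, K−S=5.2561, hold=10.6038 ⇒ V=10.6038 continue | (k=3,j=3): S=175.3504, K−S=0.0000, hold=1.8331 ⇒ V=1.8331 continue  boundary S*=121.2194
step 2: (k=2,j=0): S=110.5321, K−S=40.5179, hold=39.0661 ⇒ V=40.5179 exercise | (k=2,j=1): S=132.9400, K−S=18.1100, hold=19.4622 ⇒ V=19.4622 continue | (k=2,j=2): S=159.8907, K−S=0.0000, hold=5.9029 ⇒ V=5.9029 continue  boundary S*=110.5321
step 1: (k=1,j=0): S=121.2194, K−S=29.8306, hold=29.0879 ⇒ V=29.8306 exercise | (k=1,j=1): S=145.7939, K−S=5.2561, hold=12.1653 ⇒ V=12.1653 continue  boundary S*=121.2194
step 0: (k=0,j=0): S=132.9400, K−S=18.1100, hold=20.2810 ⇒ V=20.2810 continue  boundary S*=-

price = 20.2810
boundary = - 121.2194 110.5321 121.2194 110.5321 121.2194
tree:
20.2810
29.8306 12.1653
40.5179 19.4622 5.9029
50.2630 29.8306 10.6038 1.8331
59.1489 40.5179 18.3276 3.9333 0.0000
67.2513 50.2630 29.8306 8.4399 0.0000 0.0000
74.6394 59.1489 40.5179 18.1100 0.0000 0.0000 0.0000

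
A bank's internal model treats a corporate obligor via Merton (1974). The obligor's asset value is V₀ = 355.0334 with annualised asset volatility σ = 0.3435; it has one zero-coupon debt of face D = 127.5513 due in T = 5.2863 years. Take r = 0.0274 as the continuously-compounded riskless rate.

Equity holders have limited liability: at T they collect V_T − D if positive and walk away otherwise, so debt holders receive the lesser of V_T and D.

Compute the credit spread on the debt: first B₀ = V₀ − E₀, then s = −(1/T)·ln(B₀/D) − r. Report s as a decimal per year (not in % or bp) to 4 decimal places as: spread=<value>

spread=0.0079

With assets at 355.0334 and a single debt payment of 127.5513 at 5.2863 years:
d₁ = [ln(V₀/D) + (r + σ²/2)T] / (σ√T)
   = [ln(355.0334/127.5513) + (0.0274 + 0.5·0.3435²)·5.2863] / (0.3435·√5.2863)
   = [1.023693 + 0.456716] / 0.789774 = 1.874473
d₂ = d₁ − σ√T = 1.874473 − 0.789774 = 1.084699
N(d₁) = 0.969567,  N(d₂) = 0.860972,  e^(−rT) = 0.865157
E₀ = V₀·N(d₁) − D·e^(−rT)·N(d₂)
   = 355.0334·0.969567 − 127.5513·0.865157·0.860972 = 249.218872
B₀ = V₀ − E₀ = 355.0334 − 249.218872 = 105.814528
spread = −(1/T)·ln(B₀/D) − r = −(1/5.2863)·ln(105.814528/127.5513) − 0.0274 = 0.00794245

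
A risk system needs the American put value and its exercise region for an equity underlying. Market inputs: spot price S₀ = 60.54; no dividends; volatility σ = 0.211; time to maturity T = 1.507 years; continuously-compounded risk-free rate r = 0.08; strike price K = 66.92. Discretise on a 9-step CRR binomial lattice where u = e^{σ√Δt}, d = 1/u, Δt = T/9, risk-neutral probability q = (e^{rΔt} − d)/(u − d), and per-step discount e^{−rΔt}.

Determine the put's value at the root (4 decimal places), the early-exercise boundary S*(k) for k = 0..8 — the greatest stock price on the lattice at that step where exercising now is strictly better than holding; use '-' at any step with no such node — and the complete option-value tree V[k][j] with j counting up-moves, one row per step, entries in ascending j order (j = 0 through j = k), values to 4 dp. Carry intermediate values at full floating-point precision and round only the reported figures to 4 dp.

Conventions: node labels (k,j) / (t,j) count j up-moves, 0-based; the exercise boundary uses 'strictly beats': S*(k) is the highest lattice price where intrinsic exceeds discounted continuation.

params: Δt=0.16744 u=1.09018 d=0.91728 q=0.55643 e^(-rΔt)=0.98669
t_9 payoffs: 39.0867 33.8404 27.6053 20.1949 11.3878 0.9206 0.0000 0.0000 0.0000 0.0000
t_8: node(8,0) S=30.3433 payoff=36.5767 vs cont=35.6863 → 36.5767 [stop]  node(8,1) S=36.0626 payoff=30.8574 vs cont=29.9669 → 30.8574 [stop]  node(8,2) S=42.8600 payoff=24.0600 vs cont=23.1695 → 24.0600 [stop]  node(8,3) S=50.9387 payoff=15.9813 vs cont=15.0909 → 15.9813 [stop]  node(8,4) S=60.5400 payoff=6.3800 vs cont=5.4895 → 6.3800 [stop]  node(8,5) S=71.9511 payoff=0.0000 vs cont=0.4029 → 0.4029 [wait]  node(8,6) S=85.5130 payoff=0.0000 vs cont=0.0000 → 0.0000 [wait]  node(8,7) S=101.6313 payoff=0.0000 vs cont=0.0000 → 0.0000 [wait]  node(8,8) S=120.7876 payoff=0.0000 vs cont=0.0000 → 0.0000 [wait]  ⇒ S*(8)=60.5400
t_7: node(7,0) S=33.0796 payoff=33.8404 vs cont=32.9500 → 33.8404 [stop]  node(7,1) S=39.3147 payoff=27.6053 vs cont=26.7148 → 27.6053 [stop]  node(7,2) S=46.7251 payoff=20.1949 vs cont=19.3045 → 20.1949 [stop]  node(7,3) S=55.5322 payoff=11.3878 vs cont=10.4973 → 11.3878 [stop]  node(7,4) S=65.9994 payoff=0.9206 vs cont=3.0136 → 3.0136 [wait]  node(7,5) S=78.4395 payoff=0.0000 vs cont=0.1763 → 0.1763 [wait]  node(7,6) S=93.2245 payoff=0.0000 vs cont=0.0000 → 0.0000 [wait]  node(7,7) S=110.7962 payoff=0.0000 vs cont=0.0000 → 0.0000 [wait]  ⇒ S*(7)=55.5322
t_6: node(6,0) S=36.0626 payoff=30.8574 vs cont=29.9669 → 30.8574 [stop]  node(6,1) S=42.8600 payoff=24.0600 vs cont=23.1695 → 24.0600 [stop]  node(6,2) S=50.9387 payoff=15.9813 vs cont=15.0909 → 15.9813 [stop]  node(6,3) S=60.5400 payoff=6.3800 vs cont=6.6386 → 6.6386 [wait]  node(6,4) S=71.9511 payoff=0.0000 vs cont=1.4158 → 1.4158 [wait]  node(6,5) S=85.5130 payoff=0.0000 vs cont=0.0772 → 0.0772 [wait]  node(6,6) S=101.6313 payoff=0.0000 vs cont=0.0000 → 0.0000 [wait]  ⇒ S*(6)=50.9387
t_5: node(5,0) S=39.3147 payoff=27.6053 vs cont=26.7148 → 27.6053 [stop]  node(5,1) S=46.7251 payoff=20.1949 vs cont=19.3045 → 20.1949 [stop]  node(5,2) S=55.5322 payoff=11.3878 vs cont=10.6393 → 11.3878 [stop]  node(5,3) S=65.9994 payoff=0.9206 vs cont=3.6828 → 3.6828 [wait]  node(5,4) S=78.4395 payoff=0.0000 vs cont=0.6620 → 0.6620 [wait]  node(5,5) S=93.2245 payoff=0.0000 vs cont=0.0338 → 0.0338 [wait]  ⇒ S*(5)=55.5322
t_4: node(4,0) S=42.8600 payoff=24.0600 vs cont=23.1695 → 24.0600 [stop]  node(4,1) S=50.9387 payoff=15.9813 vs cont=15.0909 → 15.9813 [stop]  node(4,2) S=60.5400 payoff=6.3800 vs cont=7.0061 → 7.0061 [wait]  node(4,3) S=71.9511 payoff=0.0000 vs cont=1.9753 → 1.9753 [wait]  node(4,4) S=85.5130 payoff=0.0000 vs cont=0.3083 → 0.3083 [wait]  ⇒ S*(4)=50.9387
t_3: node(3,0) S=46.7251 payoff=20.1949 vs cont=19.3045 → 20.1949 [stop]  node(3,1) S=55.5322 payoff=11.3878 vs cont=10.8411 → 11.3878 [stop]  node(3,2) S=65.9994 payoff=0.9206 vs cont=4.1509 → 4.1509 [wait]  node(3,3) S=78.4395 payoff=0.0000 vs cont=1.0338 → 1.0338 [wait]  ⇒ S*(3)=55.5322
t_2: node(2,0) S=50.9387 payoff=15.9813 vs cont=15.0909 → 15.9813 [stop]  node(2,1) S=60.5400 payoff=6.3800 vs cont=7.2630 → 7.2630 [wait]  node(2,2) S=71.9511 payoff=0.0000 vs cont=2.3843 → 2.3843 [wait]  ⇒ S*(2)=50.9387
t_1: node(1,0) S=55.5322 payoff=11.3878 vs cont=10.9821 → 11.3878 [stop]  node(1,1) S=65.9994 payoff=0.9206 vs cont=4.4878 → 4.4878 [wait]  ⇒ S*(1)=55.5322
t_0: node(0,0) S=60.5400 payoff=6.3800 vs cont=7.4480 → 7.4480 [wait]  ⇒ S*(0)=-

price = 7.4480
boundary = - 55.5322 50.9387 55.5322 50.9387 55.5322 50.9387 55.5322 60.5400
tree:
7.4480
11.3878 4.4878
15.9813 7.2630 2.3843
20.1949 11.3878 4.1509 1.0338
24.0600 15.9813 7.0061 1.9753 0.3083
27.6053 20.1949 11.3878 3.6828 0.6620 0.0338
30.8574 24.0600 15.9813 6.6386 1.4158 0.0772 0.0000
33.8404 27.6053 20.1949 11.3878 3.0136 0.1763 0.0000 0.0000
36.5767 30.8574 24.0600 15.9813 6.3800 0.4029 0.0000 0.0000 0.0000
39.0867 33.8404 27.6053 20.1949 11.3878 0.9206 0.0000 0.0000 0.0000 0.0000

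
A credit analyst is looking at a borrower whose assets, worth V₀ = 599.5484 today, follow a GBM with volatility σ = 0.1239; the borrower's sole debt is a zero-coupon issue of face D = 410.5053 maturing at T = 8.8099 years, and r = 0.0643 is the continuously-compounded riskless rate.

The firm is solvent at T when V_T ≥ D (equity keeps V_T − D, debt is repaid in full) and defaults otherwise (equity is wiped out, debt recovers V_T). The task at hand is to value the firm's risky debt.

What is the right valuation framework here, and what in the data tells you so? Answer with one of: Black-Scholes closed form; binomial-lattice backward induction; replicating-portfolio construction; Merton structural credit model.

framework: Merton structural credit model

Key observation: the asked-for credit quantity lives on the firm's capital structure — asset value, asset volatility, debt face 410.5053 — which is the structural model's domain.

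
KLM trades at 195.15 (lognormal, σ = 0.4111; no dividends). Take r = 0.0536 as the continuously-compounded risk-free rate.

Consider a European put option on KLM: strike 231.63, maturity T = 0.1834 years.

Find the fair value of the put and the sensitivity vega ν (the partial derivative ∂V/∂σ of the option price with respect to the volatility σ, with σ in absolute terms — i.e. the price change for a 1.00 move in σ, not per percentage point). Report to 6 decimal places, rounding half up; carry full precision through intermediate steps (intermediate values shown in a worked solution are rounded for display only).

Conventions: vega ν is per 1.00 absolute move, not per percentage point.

σ√T = 0.4111·√0.1834 = 0.176055
d₁ = (ln(S/K) + (r+σ²/2)T) / (σ√T) = (ln(195.15/231.63) + (0.0536+0.4111²/2)·0.1834) / 0.176055 = (-0.171373 + 0.025328) / 0.176055 = -0.829544
d₂ = d₁ − σ√T = -0.829544 − 0.176055 = -1.005598
e^{−rT} = 0.990218
N(−d₁) = 0.796602,  N(−d₂) = 0.842696
Put price V = K·e^{−rT}·N(−d₂) − S·N(−d₁) = 193.284184 − 155.456812 = 37.827372
φ(d₁) = (1/√(2π))·e^{−d₁²/2} = 0.282801
ν = S·φ(d₁)·√T = 23.634690

price = 37.827372
ν = 23.634690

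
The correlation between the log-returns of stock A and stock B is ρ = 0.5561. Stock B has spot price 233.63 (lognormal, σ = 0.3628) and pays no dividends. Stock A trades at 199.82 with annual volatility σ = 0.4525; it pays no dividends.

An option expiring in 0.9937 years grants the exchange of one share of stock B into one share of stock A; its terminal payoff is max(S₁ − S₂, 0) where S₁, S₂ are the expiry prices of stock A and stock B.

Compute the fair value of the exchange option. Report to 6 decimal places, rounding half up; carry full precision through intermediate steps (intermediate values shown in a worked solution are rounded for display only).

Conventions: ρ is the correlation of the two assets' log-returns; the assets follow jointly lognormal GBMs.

σ_eff = √(σ₁² + σ₂² − 2ρσ₁σ₂) = √(0.4525² + 0.3628² − 2·0.5561·0.4525·0.3628) = 0.392165
d₁ = (ln(S₁/S₂) + (q₂ − q₁ + σ_eff²/2)T) / (σ_eff√T) = (ln(199.82/233.63) + (0.0 − 0.0 + 0.076897)·0.9937) / 0.390928 = -0.204409
d₂ = d₁ − σ_eff√T = -0.204409 − 0.390928 = -0.595337
N(d₁) = 0.419017,  N(d₂) = 0.275809
V = S₁·e^{−q₁T}·N(d₁) − S₂·e^{−q₂T}·N(d₂) = 83.727929 − 64.437250 = 19.290679
Key observation: no risk-free rate is needed — with the second asset as numeraire the exchange option is a call on the ratio S₁/S₂, and r cancels out of the value.

exchange price = 19.290679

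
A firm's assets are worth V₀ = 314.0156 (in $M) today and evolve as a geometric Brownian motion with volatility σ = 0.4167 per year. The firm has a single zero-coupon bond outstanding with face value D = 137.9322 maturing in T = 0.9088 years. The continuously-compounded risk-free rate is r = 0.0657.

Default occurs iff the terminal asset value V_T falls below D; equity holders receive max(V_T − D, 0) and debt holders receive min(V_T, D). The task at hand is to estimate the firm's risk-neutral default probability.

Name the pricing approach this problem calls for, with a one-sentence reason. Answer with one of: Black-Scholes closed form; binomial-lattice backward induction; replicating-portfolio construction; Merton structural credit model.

Key observation: assets follow a GBM and default happens iff V_T < 137.9322; valuing claims on that split (equity as a call, risky debt as the residual) is the structural model's definition.

framework: Merton structural credit model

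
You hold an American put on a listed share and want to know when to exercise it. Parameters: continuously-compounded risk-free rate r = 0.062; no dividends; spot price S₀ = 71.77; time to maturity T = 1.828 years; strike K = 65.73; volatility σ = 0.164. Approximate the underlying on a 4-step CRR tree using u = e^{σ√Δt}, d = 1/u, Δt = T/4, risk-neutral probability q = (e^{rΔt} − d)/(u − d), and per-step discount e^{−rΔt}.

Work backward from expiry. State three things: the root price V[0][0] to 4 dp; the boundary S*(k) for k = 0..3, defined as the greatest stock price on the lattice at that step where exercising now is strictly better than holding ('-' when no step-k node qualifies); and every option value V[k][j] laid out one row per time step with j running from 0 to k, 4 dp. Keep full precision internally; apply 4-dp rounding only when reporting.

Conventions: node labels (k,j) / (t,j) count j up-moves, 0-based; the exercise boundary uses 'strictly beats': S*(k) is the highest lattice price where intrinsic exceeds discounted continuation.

params: Δt=0.45700 u=1.11725 d=0.89506 q=0.60166 e^(-rΔt)=0.97206
t_4 payoffs: 19.6675 8.2330 0.0000 0.0000 0.0000
t_3: node(3,0) S=51.4631 payoff=14.2669 vs cont=12.4306 → 14.2669 [stop]  node(3,1) S=64.2383 payoff=1.4917 vs cont=3.1879 → 3.1879 [wait]  node(3,2) S=80.1848 payoff=0.0000 vs cont=0.0000 → 0.0000 [wait]  node(3,3) S=100.0898 payoff=0.0000 vs cont=0.0000 → 0.0000 [wait]  ⇒ S*(3)=51.4631
t_2: node(2,0) S=57.4970 payoff=8.2330 vs cont=7.3888 → 8.2330 [stop]  node(2,1) S=71.7700 payoff=0.0000 vs cont=1.2344 → 1.2344 [wait]  node(2,2) S=89.5861 payoff=0.0000 vs cont=0.0000 → 0.0000 [wait]  ⇒ S*(2)=57.4970
t_1: node(1,0) S=64.2383 payoff=1.4917 vs cont=3.9099 → 3.9099 [wait]  node(1,1) S=80.1848 payoff=0.0000 vs cont=0.4780 → 0.4780 [wait]  ⇒ S*(1)=-
t_0: node(0,0) S=71.7700 payoff=0.0000 vs cont=1.7935 → 1.7935 [wait]  ⇒ S*(0)=-

price = 1.7935
boundary = - - 57.4970 51.4631
tree:
1.7935
3.9099 0.4780
8.2330 1.2344 0.0000
14.2669 3.1879 0.0000 0.0000
19.6675 8.2330 0.0000 0.0000 0.0000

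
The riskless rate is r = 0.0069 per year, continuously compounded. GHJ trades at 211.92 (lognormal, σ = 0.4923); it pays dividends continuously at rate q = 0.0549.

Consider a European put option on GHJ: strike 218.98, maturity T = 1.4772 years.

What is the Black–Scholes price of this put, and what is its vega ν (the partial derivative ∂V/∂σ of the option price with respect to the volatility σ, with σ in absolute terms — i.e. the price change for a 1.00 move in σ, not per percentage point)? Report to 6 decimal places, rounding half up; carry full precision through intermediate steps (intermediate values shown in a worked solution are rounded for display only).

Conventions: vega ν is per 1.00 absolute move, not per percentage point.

σ√T = 0.4923·√1.4772 = 0.598342
d₁ = (ln(S/K) + (r−q+σ²/2)T) / (σ√T) = (ln(211.92/218.98) + (0.0069−0.0549+0.4923²/2)·1.4772) / 0.598342 = (-0.032772 + 0.108101) / 0.598342 = 0.125897
d₂ = d₁ − σ√T = 0.125897 − 0.598342 = -0.472445
e^{−rT} = 0.989859
e^{−qT} = 0.922103
N(−d₁) = 0.449907,  N(−d₂) = 0.681695
Put price V = K·e^{−rT}·N(−d₂) − S·e^{−qT}·N(−d₁) = 147.763854 − 87.917216 = 59.846638
φ(d₁) = (1/√(2π))·e^{−d₁²/2} = 0.395793
ν = S·e^{−qT}·φ(d₁)·√T = 94.002485

price = 59.846638
ν = 94.002485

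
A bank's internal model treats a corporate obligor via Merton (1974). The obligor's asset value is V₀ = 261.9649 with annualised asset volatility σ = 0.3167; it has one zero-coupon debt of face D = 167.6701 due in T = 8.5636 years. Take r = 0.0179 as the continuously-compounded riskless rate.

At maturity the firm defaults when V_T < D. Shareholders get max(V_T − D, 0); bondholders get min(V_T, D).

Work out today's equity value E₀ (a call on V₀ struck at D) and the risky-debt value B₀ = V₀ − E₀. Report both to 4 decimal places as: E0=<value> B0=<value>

E0=144.6166 B0=117.3483

Work the structural quantities from V₀ = 261.9649 against face 167.6701:
d₁ = [ln(V₀/D) + (r + σ²/2)T] / (σ√T)
   = [ln(261.9649/167.6701) + (0.0179 + 0.5·0.3167²)·8.5636] / (0.3167·√8.5636)
   = [0.446212 + 0.582748] / 0.926779 = 1.110254
d₂ = d₁ − σ√T = 1.110254 − 0.926779 = 0.183475
N(d₁) = 0.866555,  N(d₂) = 0.572787,  e^(−rT) = 0.857882
E₀ = V₀·N(d₁) − D·e^(−rT)·N(d₂)
   = 261.9649·0.866555 − 167.6701·0.857882·0.572787 = 144.616638
B₀ = V₀ − E₀ = 261.9649 − 144.616638 = 117.348262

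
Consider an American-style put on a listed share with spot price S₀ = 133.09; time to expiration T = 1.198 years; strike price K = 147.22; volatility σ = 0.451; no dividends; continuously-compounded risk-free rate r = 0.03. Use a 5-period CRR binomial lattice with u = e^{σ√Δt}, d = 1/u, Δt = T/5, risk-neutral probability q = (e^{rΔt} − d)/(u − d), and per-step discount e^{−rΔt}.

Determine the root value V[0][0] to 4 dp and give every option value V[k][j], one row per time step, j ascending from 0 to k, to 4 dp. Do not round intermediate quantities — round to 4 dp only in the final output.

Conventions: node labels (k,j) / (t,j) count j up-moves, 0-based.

Δt=0.23960, u=1.24702, d=0.80191, q=0.46124, disc=e^(-rΔt)=0.99284
k=5 terminal: V=max(K-S,0) → 103.0862 78.5889 40.4939 0.0000 0.0000 0.0000
k=4: j=0 S=55.0359 intr=92.1841 cont=91.1296 V=92.1841[EX]; j=1 S=85.5847 intr=61.6353 cont=60.5809 V=61.6353[EX]; j=2 S=133.0900 intr=14.1300 cont=21.6602 V=21.6602[hold]; j=3 S=206.9641 intr=0.0000 cont=0.0000 V=0.0000[hold]; j=4 S=321.8433 intr=0.0000 cont=0.0000 V=0.0000[hold]
k=3: j=0 S=68.6311 intr=78.5889 cont=77.5344 V=78.5889[EX]; j=1 S=106.7261 intr=40.4939 cont=42.8878 V=42.8878[hold]; j=2 S=165.9664 intr=0.0000 cont=11.5861 V=11.5861[hold]; j=3 S=258.0891 intr=0.0000 cont=0.0000 V=0.0000[hold]
k=2: j=0 S=85.5847 intr=61.6353 cont=61.6772 V=61.6772[hold]; j=1 S=133.0900 intr=14.1300 cont=28.2465 V=28.2465[hold]; j=2 S=206.9641 intr=0.0000 cont=6.1974 V=6.1974[hold]
k=1: j=0 S=106.7261 intr=40.4939 cont=45.9263 V=45.9263[hold]; j=1 S=165.9664 intr=0.0000 cont=17.9471 V=17.9471[hold]
k=0: j=0 S=133.0900 intr=14.1300 cont=32.7847 V=32.7847[hold]

price = 32.7847
tree:
32.7847
45.9263 17.9471
61.6772 28.2465 6.1974
78.5889 42.8878 11.5861 0.0000
92.1841 61.6353 21.6602 0.0000 0.0000
103.0862 78.5889 40.4939 0.0000 0.0000 0.0000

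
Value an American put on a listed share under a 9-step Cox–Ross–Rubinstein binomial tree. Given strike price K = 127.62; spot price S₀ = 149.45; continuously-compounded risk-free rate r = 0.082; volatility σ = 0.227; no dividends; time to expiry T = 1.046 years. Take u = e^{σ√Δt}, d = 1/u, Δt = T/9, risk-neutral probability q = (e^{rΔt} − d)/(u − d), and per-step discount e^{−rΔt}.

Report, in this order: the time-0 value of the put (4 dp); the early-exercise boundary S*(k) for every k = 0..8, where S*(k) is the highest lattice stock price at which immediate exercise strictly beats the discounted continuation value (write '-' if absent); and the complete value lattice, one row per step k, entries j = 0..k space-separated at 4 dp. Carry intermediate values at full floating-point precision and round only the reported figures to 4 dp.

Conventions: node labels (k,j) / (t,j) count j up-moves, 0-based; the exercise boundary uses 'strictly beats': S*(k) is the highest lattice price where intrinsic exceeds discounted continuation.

Δt=0.11622, u=1.08046, d=0.92553, q=0.54247, disc=e^(-rΔt)=0.99052
k=9 terminal: V=max(K-S,0) → 53.1441 40.6773 26.1235 9.1334 0.0000 0.0000 0.0000 0.0000 0.0000 0.0000
k=8: j=0 S=80.4682 intr=47.1518 cont=45.9413 V=47.1518[EX]; j=1 S=93.9382 intr=33.6818 cont=32.4713 V=33.6818[EX]; j=2 S=109.6630 intr=17.9570 cont=16.7465 V=17.9570[EX]; j=3 S=128.0201 intr=0.0000 cont=4.1392 V=4.1392[hold]; j=4 S=149.4500 intr=0.0000 cont=0.0000 V=0.0000[hold]; j=5 S=174.4672 intr=0.0000 cont=0.0000 V=0.0000[hold]; j=6 S=203.6722 intr=0.0000 cont=0.0000 V=0.0000[hold]; j=7 S=237.7659 intr=0.0000 cont=0.0000 V=0.0000[hold]; j=8 S=277.5667 intr=0.0000 cont=0.0000 V=0.0000[hold]  S*(8)=109.6630
k=7: j=0 S=86.9427 intr=40.6773 cont=39.4668 V=40.6773[EX]; j=1 S=101.4965 intr=26.1235 cont=24.9130 V=26.1235[EX]; j=2 S=118.4866 intr=9.1334 cont=10.3620 V=10.3620[hold]; j=3 S=138.3206 intr=0.0000 cont=1.8758 V=1.8758[hold]; j=4 S=161.4748 intr=0.0000 cont=0.0000 V=0.0000[hold]; j=5 S=188.5049 intr=0.0000 cont=0.0000 V=0.0000[hold]; j=6 S=220.0597 intr=0.0000 cont=0.0000 V=0.0000[hold]; j=7 S=256.8967 intr=0.0000 cont=0.0000 V=0.0000[hold]  S*(7)=101.4965
k=6: j=0 S=93.9382 intr=33.6818 cont=32.4713 V=33.6818[EX]; j=1 S=109.6630 intr=17.9570 cont=17.4067 V=17.9570[EX]; j=2 S=128.0201 intr=0.0000 cont=5.7039 V=5.7039[hold]; j=3 S=149.4500 intr=0.0000 cont=0.8501 V=0.8501[hold]; j=4 S=174.4672 intr=0.0000 cont=0.0000 V=0.0000[hold]; j=5 S=203.6722 intr=0.0000 cont=0.0000 V=0.0000[hold]; j=6 S=237.7659 intr=0.0000 cont=0.0000 V=0.0000[hold]  S*(6)=109.6630
k=5: j=0 S=101.4965 intr=26.1235 cont=24.9130 V=26.1235[EX]; j=1 S=118.4866 intr=9.1334 cont=11.2028 V=11.2028[hold]; j=2 S=138.3206 intr=0.0000 cont=3.0417 V=3.0417[hold]; j=3 S=161.4748 intr=0.0000 cont=0.3853 V=0.3853[hold]; j=4 S=188.5049 intr=0.0000 cont=0.0000 V=0.0000[hold]; j=5 S=220.0597 intr=0.0000 cont=0.0000 V=0.0000[hold]  S*(5)=101.4965
k=4: j=0 S=109.6630 intr=17.9570 cont=17.8584 V=17.9570[EX]; j=1 S=128.0201 intr=0.0000 cont=6.7114 V=6.7114[hold]; j=2 S=149.4500 intr=0.0000 cont=1.5855 V=1.5855[hold]; j=3 S=174.4672 intr=0.0000 cont=0.1746 V=0.1746[hold]; j=4 S=203.6722 intr=0.0000 cont=0.0000 V=0.0000[hold]  S*(4)=109.6630
k=3: j=0 S=118.4866 intr=9.1334 cont=11.7441 V=11.7441[hold]; j=1 S=138.3206 intr=0.0000 cont=3.8935 V=3.8935[hold]; j=2 S=161.4748 intr=0.0000 cont=0.8123 V=0.8123[hold]; j=3 S=188.5049 intr=0.0000 cont=0.0791 V=0.0791[hold]  S*(3)=-
k=2: j=0 S=128.0201 intr=0.0000 cont=7.4144 V=7.4144[hold]; j=1 S=149.4500 intr=0.0000 cont=2.2010 V=2.2010[hold]; j=2 S=174.4672 intr=0.0000 cont=0.4107 V=0.4107[hold]  S*(2)=-
k=1: j=0 S=138.3206 intr=0.0000 cont=4.5428 V=4.5428[hold]; j=1 S=161.4748 intr=0.0000 cont=1.2181 V=1.2181[hold]  S*(1)=-
k=0: j=0 S=149.4500 intr=0.0000 cont=2.7133 V=2.7133[hold]  S*(0)=-

price = 2.7133
boundary = - - - - 109.6630 101.4965 109.6630 101.4965 109.6630
tree:
2.7133
4.5428 1.2181
7.4144 2.2010 0.4107
11.7441 3.8935 0.8123 0.0791
17.9570 6.7114 1.5855 0.1746 0.0000
26.1235 11.2028 3.0417 0.3853 0.0000 0.0000
33.6818 17.9570 5.7039 0.8501 0.0000 0.0000 0.0000
40.6773 26.1235 10.3620 1.8758 0.0000 0.0000 0.0000 0.0000
47.1518 33.6818 17.9570 4.1392 0.0000 0.0000 0.0000 0.0000 0.0000
53.1441 40.6773 26.1235 9.1334 0.0000 0.0000 0.0000 0.0000 0.0000 0.0000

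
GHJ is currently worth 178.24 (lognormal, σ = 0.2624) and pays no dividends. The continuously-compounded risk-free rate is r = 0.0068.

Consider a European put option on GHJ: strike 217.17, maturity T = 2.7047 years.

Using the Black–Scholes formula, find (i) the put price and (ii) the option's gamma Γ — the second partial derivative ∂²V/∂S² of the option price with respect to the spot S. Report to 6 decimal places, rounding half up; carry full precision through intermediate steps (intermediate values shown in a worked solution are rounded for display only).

σ√T = 0.2624·√2.7047 = 0.431542
d₁ = (ln(S/K) + (r+σ²/2)T) / (σ√T) = (ln(178.24/217.17) + (0.0068+0.2624²/2)·2.7047) / 0.431542 = (-0.197550 + 0.111506) / 0.431542 = -0.199385
d₂ = d₁ − σ√T = -0.199385 − 0.431542 = -0.630928
e^{−rT} = 0.981776
N(−d₁) = 0.579019,  N(−d₂) = 0.735956
Put price V = K·e^{−rT}·N(−d₂) − S·N(−d₁) = 156.914899 − 103.204398 = 53.710501
φ(d₁) = (1/√(2π))·e^{−d₁²/2} = 0.391091
Γ = φ(d₁) / (S·σ·√T) = 0.005085

price = 53.710501
Γ = 0.005085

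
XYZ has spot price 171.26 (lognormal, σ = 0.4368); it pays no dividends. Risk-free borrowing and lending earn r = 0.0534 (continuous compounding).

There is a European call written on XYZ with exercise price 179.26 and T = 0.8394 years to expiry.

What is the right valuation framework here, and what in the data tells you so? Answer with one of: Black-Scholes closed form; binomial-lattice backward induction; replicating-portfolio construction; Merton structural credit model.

Key observation: a European-exercise option on XYZ struck at 179.26 — a GBM underlying with constant parameters — admits an analytic price: the data contain no early exercise, no discrete tree, no debt structure.

framework: Black-Scholes closed form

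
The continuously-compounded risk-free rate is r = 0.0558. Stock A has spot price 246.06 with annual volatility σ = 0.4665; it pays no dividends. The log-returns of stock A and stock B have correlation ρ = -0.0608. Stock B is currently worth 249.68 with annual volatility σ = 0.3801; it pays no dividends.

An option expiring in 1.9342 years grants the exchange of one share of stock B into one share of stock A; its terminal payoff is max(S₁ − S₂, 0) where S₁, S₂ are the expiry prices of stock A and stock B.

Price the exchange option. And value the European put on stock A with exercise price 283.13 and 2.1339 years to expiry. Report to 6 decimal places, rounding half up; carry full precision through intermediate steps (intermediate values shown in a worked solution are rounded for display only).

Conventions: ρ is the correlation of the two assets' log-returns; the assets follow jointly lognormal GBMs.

exchange price = 80.822978
price(stock A put K=283.13) = 69.001826

σ_eff = √(σ₁² + σ₂² − 2ρσ₁σ₂) = √(0.4665² + 0.3801² − 2·-0.0608·0.4665·0.3801) = 0.619403
d₁ = (ln(S₁/S₂) + (q₂ − q₁ + σ_eff²/2)T) / (σ_eff√T) = (ln(246.06/249.68) + (0.0 − 0.0 + 0.191830)·1.9342) / 0.861438 = 0.413765
d₂ = d₁ − σ_eff√T = 0.413765 − 0.861438 = -0.447673
N(d₁) = 0.660477,  N(d₂) = 0.327195
V = S₁·e^{−q₁T}·N(d₁) − S₂·e^{−q₂T}·N(d₂) = 162.516949 − 81.693971 = 80.822978
[vanilla: stock A put K=283.13]
σ√T = 0.4665·√2.1339 = 0.681457
d₁ = (ln(S/K) + (r+σ²/2)T) / (σ√T) = (ln(246.06/283.13) + (0.0558+0.4665²/2)·2.1339) / 0.681457 = (-0.140331 + 0.351264) / 0.681457 = 0.309532
d₂ = d₁ − σ√T = 0.309532 − 0.681457 = -0.371925
e^{−rT} = 0.887744
N(−d₁) = 0.378458,  N(−d₂) = 0.645026
price = K·e^{−rT}·N(−d₂) − S·N(−d₁) = 162.125299 − 93.123473 = 69.001826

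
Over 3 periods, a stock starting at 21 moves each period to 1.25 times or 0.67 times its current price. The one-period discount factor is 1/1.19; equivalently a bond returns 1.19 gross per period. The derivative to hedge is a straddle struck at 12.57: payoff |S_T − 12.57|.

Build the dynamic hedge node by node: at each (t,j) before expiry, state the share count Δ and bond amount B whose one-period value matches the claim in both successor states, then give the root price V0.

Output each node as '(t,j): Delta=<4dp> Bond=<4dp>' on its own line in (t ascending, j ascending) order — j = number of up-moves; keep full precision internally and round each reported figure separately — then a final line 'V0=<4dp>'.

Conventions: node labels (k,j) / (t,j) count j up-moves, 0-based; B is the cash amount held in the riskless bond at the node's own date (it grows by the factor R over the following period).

No-arbitrage ⇒ martingale measure with p* = (R−d)/(u−d) = 0.8966.
At maturity the claim pays: V(3,0)=6.2540, V(3,1)=0.7864, V(3,2)=9.4144, V(3,3)=28.4456
Node (2,0) S=9.4269: V=(p*·0.7864+(1−p*)·6.2540)/1.19=1.1361; Δ=(0.7864−6.2540)/(11.7836−6.3160)=-1.0000; B=V−Δ·S=10.5630
Node (2,1) S=17.5875: V=(p*·9.4144+(1−p*)·0.7864)/1.19=7.1612; Δ=(9.4144−0.7864)/(21.9844−11.7836)=0.8458; B=V−Δ·S=-7.7147
Node (2,2) S=32.8125: V=(p*·28.4456+(1−p*)·9.4144)/1.19=22.2495; Δ=(28.4456−9.4144)/(41.0156−21.9844)=1.0000; B=V−Δ·S=-10.5630
Node (1,0) S=14.0700: V=(p*·7.1612+(1−p*)·1.1361)/1.19=5.4940; Δ=(7.1612−1.1361)/(17.5875−9.4269)=0.7383; B=V−Δ·S=-4.8940
Node (1,1) S=26.2500: V=(p*·22.2495+(1−p*)·7.1612)/1.19=17.3854; Δ=(22.2495−7.1612)/(32.8125−17.5875)=0.9910; B=V−Δ·S=-8.6289
Node (0,0) S=21.0000: V=(p*·17.3854+(1−p*)·5.4940)/1.19=13.5758; Δ=(17.3854−5.4940)/(26.2500−14.0700)=0.9763; B=V−Δ·S=-6.9265
As a check, the time-0 holding Δ(0,0)·S0 + B(0,0) comes to 13.5758 — exactly V0.

(0,0): Delta=0.9763 Bond=-6.9265
(1,0): Delta=0.7383 Bond=-4.8940
(1,1): Delta=0.9910 Bond=-8.6289
(2,0): Delta=-1.0000 Bond=10.5630
(2,1): Delta=0.8458 Bond=-7.7147
(2,2): Delta=1.0000 Bond=-10.5630
V0=13.5758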